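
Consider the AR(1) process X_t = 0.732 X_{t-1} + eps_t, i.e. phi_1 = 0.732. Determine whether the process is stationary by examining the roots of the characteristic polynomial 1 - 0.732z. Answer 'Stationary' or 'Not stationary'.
\text{Stationary}

The AR(p) characteristic polynomial is P(z) = 1 - 0.732z.
Stationarity requires all roots to lie outside the unit circle, i.e. |z| > 1 for every root.
This is linear in z: 1 + (-0.732) z = 0  =>  z = -1/(-0.732) = 1.36612,  |z| = 1.36612.
Moduli of all roots: 1.3661.
All moduli strictly greater than 1? Yes.
Verdict: Stationary.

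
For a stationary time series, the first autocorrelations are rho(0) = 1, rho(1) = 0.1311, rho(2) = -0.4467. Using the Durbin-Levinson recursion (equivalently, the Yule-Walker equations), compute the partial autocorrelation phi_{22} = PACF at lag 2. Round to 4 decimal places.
\phi_{22} = -0.4720

The PACF at lag k is phi_{kk}, the last component of the solution
to the Yule-Walker system G_k phi = r_k where
  (G_k)_{ij} = rho(|i - j|), (r_k)_i = rho(i), i,j = 1..k.
Equivalently, Durbin-Levinson gives phi_{kk} iteratively:
  phi_{11} = rho(1)
  phi_{kk} = [rho(k) - sum_{j=1..k-1} phi_{k-1,j} rho(k-j)]
            / [1 - sum_{j=1..k-1} phi_{k-1,j} rho(j)],
  phi_{k,j} = phi_{k-1,j} - phi_{kk} phi_{k-1,k-j},  j = 1..k-1.
Step k = 1:
  phi_11 = rho(1) = 0.1311.
Step k = 2:
  phi_22 = [rho(2) - phi_11 rho(1)] / [1 - phi_11 rho(1)] = [-0.4467 - (0.1311)(0.1311)] / [1 - (0.1311)(0.1311)]
         = -0.46388721 / 0.98281279 = -0.472.
Therefore phi_{22} = -0.4720.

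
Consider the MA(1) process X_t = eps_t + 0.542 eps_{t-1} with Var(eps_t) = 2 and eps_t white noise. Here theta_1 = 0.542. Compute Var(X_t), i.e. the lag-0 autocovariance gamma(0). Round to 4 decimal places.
\gamma(0) = 2.5875

For an MA(q) process X_t = eps_t + sum_i theta_i eps_{t-i} with
Var(eps_t) = sigma^2, the variance is
  gamma(0) = sigma^2 * (1 + sum_i theta_i^2).
  sum_i theta_i^2 = (0.542)^2 = 0.293764.
  gamma(0) = 2 * (1 + 0.293764) = 2 * 1.293764 = 2.587528, which rounds to 2.5875.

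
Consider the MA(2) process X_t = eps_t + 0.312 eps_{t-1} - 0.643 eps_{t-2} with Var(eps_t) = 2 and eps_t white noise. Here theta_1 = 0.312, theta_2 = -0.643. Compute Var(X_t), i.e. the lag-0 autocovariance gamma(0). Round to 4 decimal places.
\gamma(0) = 3.0216

For an MA(q) process X_t = eps_t + sum_i theta_i eps_{t-i} with
Var(eps_t) = sigma^2, the variance is
  gamma(0) = sigma^2 * (1 + sum_i theta_i^2).
  sum_i theta_i^2 = (0.312)^2 + (-0.643)^2 = 0.097344 + 0.413449 = 0.510793.
  gamma(0) = 2 * (1 + 0.510793) = 2 * 1.510793 = 3.021586, which rounds to 3.0216.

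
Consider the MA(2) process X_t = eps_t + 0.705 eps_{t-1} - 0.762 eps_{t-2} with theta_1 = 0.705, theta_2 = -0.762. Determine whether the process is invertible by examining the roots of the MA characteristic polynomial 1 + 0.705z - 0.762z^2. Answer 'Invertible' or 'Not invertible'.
\text{Not invertible}

The MA(q) characteristic polynomial is P(z) = 1 + 0.705z - 0.762z^2.
Invertibility requires all roots to lie outside the unit circle, i.e. |z| > 1 for every root.
Set 1 + (0.705) z + (-0.762) z^2 = 0, i.e. a z^2 + b z + c = 0 with a = -0.762, b = 0.705, c = 1.
Discriminant D = b^2 - 4ac = (0.705)^2 - 4*(-0.762)*1 = 0.497025 - (-3.048) = 3.545025.
D >= 0, so the roots are real: z = (-b +/- sqrt(D)) / (2a) = (-0.705 +/- 1.882824) / (-1.524).
  z_1 = (-0.705 + 1.882824) / (-1.524) = -0.7729,   |z_1| = 0.7729.
  z_2 = (-0.705 - 1.882824) / (-1.524) = 1.698,   |z_2| = 1.698.
Moduli of all roots: 0.7729, 1.6980.
All moduli strictly greater than 1? No.
Verdict: Not invertible.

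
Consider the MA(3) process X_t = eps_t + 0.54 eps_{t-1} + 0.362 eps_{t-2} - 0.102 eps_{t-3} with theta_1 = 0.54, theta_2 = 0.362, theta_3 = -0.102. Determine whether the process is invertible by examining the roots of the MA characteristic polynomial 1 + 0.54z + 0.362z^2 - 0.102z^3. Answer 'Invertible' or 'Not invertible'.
\text{Invertible}

The MA(q) characteristic polynomial is P(z) = 1 + 0.54z + 0.362z^2 - 0.102z^3.
Invertibility requires all roots to lie outside the unit circle, i.e. |z| > 1 for every root.
Degree 3: look for a simple real root z0 first, then factor out (1 - z/z0) and solve the remaining quadratic.
Testing z0 = 5: P(5) = 1 + (0.54)(5) + (0.362)(5)^2 + (-0.102)(5)^3
  = 1 + (2.7) + (9.05) + (-12.75) = 0.  So z_0 = 5 is a root, |z_0| = 5.
Divide out the factor (1 - 0.2 z) = (1 - z/z0) (since 1/z0 = 0.2):
  P(z) = (1 - 0.2 z)(1 + (0.74) z + (0.51) z^2)
  [check: z-coef 0.74 - (0.2) = 0.54; z^2-coef 0.51 - (0.2)(0.74) = 0.362; z^3-coef -(0.2)(0.51) = -0.102.]
Remaining roots from the quadratic factor 1 + (0.74) z + (0.51) z^2:
  Set 1 + (0.74) z + (0.51) z^2 = 0, i.e. a z^2 + b z + c = 0 with a = 0.51, b = 0.74, c = 1.
  Discriminant D = b^2 - 4ac = (0.74)^2 - 4*(0.51)*1 = 0.5476 - (2.04) = -1.4924.
  D < 0, so the roots are the complex-conjugate pair z = (-b +/- i sqrt(-D)) / (2a) = -0.7255 +/- 1.1977i.
  For a conjugate pair |z|^2 = z * conj(z) = (product of roots) = c/a = 1/(0.51) = 1.960784, so |z| = sqrt(1.960784) = 1.4003 for both roots.
Moduli of all roots: 5.0000, 1.4003, 1.4003.
All moduli strictly greater than 1? Yes.
Verdict: Invertible.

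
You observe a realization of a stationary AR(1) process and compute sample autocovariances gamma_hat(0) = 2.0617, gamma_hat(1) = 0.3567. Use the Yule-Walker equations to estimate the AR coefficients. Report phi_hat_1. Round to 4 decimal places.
\hat\phi_{1} = 0.1730

The Yule-Walker equations for an AR(p) process read, in matrix form,
  Gamma_p phi = r_p,   with   (Gamma_p)_{ij} = gamma(|i - j|),
                       (r_p)_i = gamma(i),   i,j = 1..p.
Substitute the sample gammas (Toeplitz matrix and right-hand side of size 1):
  Gamma_p = [[2.0617]]
  r_p     = [0.3567]
With p = 1 this is the single equation gamma(0) phi_1 = gamma(1):
  phi_hat_1 = gamma(1) / gamma(0) = 0.3567 / 2.0617 = 0.1730.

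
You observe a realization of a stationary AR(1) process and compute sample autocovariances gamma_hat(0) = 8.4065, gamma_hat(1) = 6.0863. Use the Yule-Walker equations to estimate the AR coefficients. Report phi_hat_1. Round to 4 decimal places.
\hat\phi_{1} = 0.7240

The Yule-Walker equations for an AR(p) process read, in matrix form,
  Gamma_p phi = r_p,   with   (Gamma_p)_{ij} = gamma(|i - j|),
                       (r_p)_i = gamma(i),   i,j = 1..p.
Substitute the sample gammas (Toeplitz matrix and right-hand side of size 1):
  Gamma_p = [[8.4065]]
  r_p     = [6.0863]
With p = 1 this is the single equation gamma(0) phi_1 = gamma(1):
  phi_hat_1 = gamma(1) / gamma(0) = 6.0863 / 8.4065 = 0.7240.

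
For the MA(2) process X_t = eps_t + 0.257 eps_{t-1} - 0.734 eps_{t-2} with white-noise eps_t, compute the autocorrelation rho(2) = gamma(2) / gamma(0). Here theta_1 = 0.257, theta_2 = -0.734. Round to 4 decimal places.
\rho(2) = -0.4574

For an MA(q) process with theta_0 = 1, the autocovariance is
  gamma(k) = sigma^2 * sum_{i=0..q-k} theta_i * theta_{i+k},
and rho(k) = gamma(k) / gamma(0). Sigma^2 cancels.
  numerator   = (1)*(-0.734) = -0.734.
  denominator = (1)^2 + (0.257)^2 + (-0.734)^2 = 1.604805.
  rho(2) = -0.734 / 1.604805 = -0.4574.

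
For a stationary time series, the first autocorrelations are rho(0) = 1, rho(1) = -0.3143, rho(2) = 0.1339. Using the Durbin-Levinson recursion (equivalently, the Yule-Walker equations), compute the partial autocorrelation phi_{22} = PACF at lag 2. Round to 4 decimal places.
\phi_{22} = 0.0390

The PACF at lag k is phi_{kk}, the last component of the solution
to the Yule-Walker system G_k phi = r_k where
  (G_k)_{ij} = rho(|i - j|), (r_k)_i = rho(i), i,j = 1..k.
Equivalently, Durbin-Levinson gives phi_{kk} iteratively:
  phi_{11} = rho(1)
  phi_{kk} = [rho(k) - sum_{j=1..k-1} phi_{k-1,j} rho(k-j)]
            / [1 - sum_{j=1..k-1} phi_{k-1,j} rho(j)],
  phi_{k,j} = phi_{k-1,j} - phi_{kk} phi_{k-1,k-j},  j = 1..k-1.
Step k = 1:
  phi_11 = rho(1) = -0.3143.
Step k = 2:
  phi_22 = [rho(2) - phi_11 rho(1)] / [1 - phi_11 rho(1)] = [0.1339 - (-0.3143)(-0.3143)] / [1 - (-0.3143)(-0.3143)]
         = 0.03511551 / 0.90121551 = 0.039.
Therefore phi_{22} = 0.0390.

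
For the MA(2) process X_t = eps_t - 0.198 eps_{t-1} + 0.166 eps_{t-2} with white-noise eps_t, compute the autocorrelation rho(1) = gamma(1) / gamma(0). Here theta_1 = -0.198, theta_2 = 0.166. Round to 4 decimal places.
\rho(1) = -0.2164

For an MA(q) process with theta_0 = 1, the autocovariance is
  gamma(k) = sigma^2 * sum_{i=0..q-k} theta_i * theta_{i+k},
and rho(k) = gamma(k) / gamma(0). Sigma^2 cancels.
  numerator   = (1)*(-0.198) + (-0.198)*(0.166) = -0.230868.
  denominator = (1)^2 + (-0.198)^2 + (0.166)^2 = 1.06676.
  rho(1) = -0.230868 / 1.06676 = -0.2164.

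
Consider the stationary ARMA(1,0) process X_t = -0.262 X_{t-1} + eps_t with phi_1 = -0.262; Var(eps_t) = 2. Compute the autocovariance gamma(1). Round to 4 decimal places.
\gamma(1) = -0.5626

Multiply the model equation by X_{t-k} and take expectations. With theta_0 = psi_0 = 1 and psi_j the MA(infinity) weights, this gives
  gamma(k) - sum_i phi_i gamma(k-i) = c_k,
  c_k = sigma^2 * sum_{j=k..q} theta_j psi_{j-k}   (c_k = 0 for k > q),
using gamma(-m) = gamma(m).
Pure AR (q = 0): c_0 = sigma^2 = 2, c_k = 0 for k >= 1.
Equations for k = 0 and k = 1 (AR order 1):
  gamma(0) = phi_1 gamma(1) + c_0
  gamma(1) = phi_1 gamma(0) + c_1
Substituting the second into the first: gamma(0) (1 - phi_1^2) = c_0 + phi_1 c_1, so
  gamma(0) = c_0 / (1 - phi_1^2) = 2 / (1 - (-0.262)^2) = 2 / 0.931356 = 2.147407.
  gamma(1) = phi_1 gamma(0) = (-0.262)(2.147407) = -0.562621.
Therefore gamma(1) = -0.5626 (to 4 decimal places).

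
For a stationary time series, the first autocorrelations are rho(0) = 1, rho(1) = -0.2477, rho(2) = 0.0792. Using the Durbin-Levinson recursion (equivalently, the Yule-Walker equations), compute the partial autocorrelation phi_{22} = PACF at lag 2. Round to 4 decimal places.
\phi_{22} = 0.0190

The PACF at lag k is phi_{kk}, the last component of the solution
to the Yule-Walker system G_k phi = r_k where
  (G_k)_{ij} = rho(|i - j|), (r_k)_i = rho(i), i,j = 1..k.
Equivalently, Durbin-Levinson gives phi_{kk} iteratively:
  phi_{11} = rho(1)
  phi_{kk} = [rho(k) - sum_{j=1..k-1} phi_{k-1,j} rho(k-j)]
            / [1 - sum_{j=1..k-1} phi_{k-1,j} rho(j)],
  phi_{k,j} = phi_{k-1,j} - phi_{kk} phi_{k-1,k-j},  j = 1..k-1.
Step k = 1:
  phi_11 = rho(1) = -0.2477.
Step k = 2:
  phi_22 = [rho(2) - phi_11 rho(1)] / [1 - phi_11 rho(1)] = [0.0792 - (-0.2477)(-0.2477)] / [1 - (-0.2477)(-0.2477)]
         = 0.01784471 / 0.93864471 = 0.019.
Therefore phi_{22} = 0.0190.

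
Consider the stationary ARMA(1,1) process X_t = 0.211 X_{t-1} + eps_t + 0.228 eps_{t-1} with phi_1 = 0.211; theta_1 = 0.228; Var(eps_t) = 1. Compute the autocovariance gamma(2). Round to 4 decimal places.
\gamma(2) = 0.1016

Multiply the model equation by X_{t-k} and take expectations. With theta_0 = psi_0 = 1 and psi_j the MA(infinity) weights, this gives
  gamma(k) - sum_i phi_i gamma(k-i) = c_k,
  c_k = sigma^2 * sum_{j=k..q} theta_j psi_{j-k}   (c_k = 0 for k > q),
using gamma(-m) = gamma(m).
psi-weights needed (psi_j = theta_j + sum_i phi_i psi_{j-i}):
  psi_1 = theta_1 + phi_1 = 0.228 + (0.211) = 0.439
Right-hand sides:
  c_0 = sigma^2 (1 + theta_1 psi_1) = 1 * (1 + (0.228)(0.439)) = 1 * 1.100092 = 1.100092
  c_1 = sigma^2 theta_1 = 1 * (0.228) = 0.228
  c_2 = 0
Equations for k = 0 and k = 1 (AR order 1):
  gamma(0) = phi_1 gamma(1) + c_0
  gamma(1) = phi_1 gamma(0) + c_1
Substituting the second into the first: gamma(0) (1 - phi_1^2) = c_0 + phi_1 c_1, so
  gamma(0) = (c_0 + phi_1 c_1) / (1 - phi_1^2) = (1.100092 + (0.211)(0.228)) / (1 - (0.211)^2) = 1.1482 / 0.955479 = 1.201701.
  gamma(1) = phi_1 gamma(0) + c_1 = (0.211)(1.201701) + (0.228) = 0.481559.
For k = 2 (> q): gamma(2) = phi_1 gamma(1) = (0.211)(0.481559) = 0.101609.
Therefore gamma(2) = 0.1016 (to 4 decimal places).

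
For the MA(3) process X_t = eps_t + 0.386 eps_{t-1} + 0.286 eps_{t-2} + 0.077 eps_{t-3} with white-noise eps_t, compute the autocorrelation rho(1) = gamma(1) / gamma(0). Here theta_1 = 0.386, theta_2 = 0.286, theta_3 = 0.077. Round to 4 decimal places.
\rho(1) = 0.4192

For an MA(q) process with theta_0 = 1, the autocovariance is
  gamma(k) = sigma^2 * sum_{i=0..q-k} theta_i * theta_{i+k},
and rho(k) = gamma(k) / gamma(0). Sigma^2 cancels.
  numerator   = (1)*(0.386) + (0.386)*(0.286) + (0.286)*(0.077) = 0.518418.
  denominator = (1)^2 + (0.386)^2 + (0.286)^2 + (0.077)^2 = 1.236721.
  rho(1) = 0.518418 / 1.236721 = 0.4192.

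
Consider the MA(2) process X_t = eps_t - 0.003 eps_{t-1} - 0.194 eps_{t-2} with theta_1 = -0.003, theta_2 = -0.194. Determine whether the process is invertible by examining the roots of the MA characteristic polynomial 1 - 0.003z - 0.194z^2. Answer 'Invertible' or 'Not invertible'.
\text{Invertible}

The MA(q) characteristic polynomial is P(z) = 1 - 0.003z - 0.194z^2.
Invertibility requires all roots to lie outside the unit circle, i.e. |z| > 1 for every root.
Set 1 + (-0.003) z + (-0.194) z^2 = 0, i.e. a z^2 + b z + c = 0 with a = -0.194, b = -0.003, c = 1.
Discriminant D = b^2 - 4ac = (-0.003)^2 - 4*(-0.194)*1 = 0.000009 - (-0.776) = 0.776009.
D >= 0, so the roots are real: z = (-b +/- sqrt(D)) / (2a) = (0.003 +/- 0.880914) / (-0.388).
  z_1 = (0.003 + 0.880914) / (-0.388) = -2.2781,   |z_1| = 2.2781.
  z_2 = (0.003 - 0.880914) / (-0.388) = 2.2627,   |z_2| = 2.2627.
Moduli of all roots: 2.2781, 2.2627.
All moduli strictly greater than 1? Yes.
Verdict: Invertible.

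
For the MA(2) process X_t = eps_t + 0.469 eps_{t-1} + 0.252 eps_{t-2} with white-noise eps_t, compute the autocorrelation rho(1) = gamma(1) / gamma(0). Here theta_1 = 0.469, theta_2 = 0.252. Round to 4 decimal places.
\rho(1) = 0.4575

For an MA(q) process with theta_0 = 1, the autocovariance is
  gamma(k) = sigma^2 * sum_{i=0..q-k} theta_i * theta_{i+k},
and rho(k) = gamma(k) / gamma(0). Sigma^2 cancels.
  numerator   = (1)*(0.469) + (0.469)*(0.252) = 0.587188.
  denominator = (1)^2 + (0.469)^2 + (0.252)^2 = 1.283465.
  rho(1) = 0.587188 / 1.283465 = 0.4575.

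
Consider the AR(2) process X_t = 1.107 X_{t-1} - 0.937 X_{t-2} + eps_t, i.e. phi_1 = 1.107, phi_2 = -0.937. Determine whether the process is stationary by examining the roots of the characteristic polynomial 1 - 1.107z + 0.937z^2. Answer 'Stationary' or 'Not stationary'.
\text{Stationary}

The AR(p) characteristic polynomial is P(z) = 1 - 1.107z + 0.937z^2.
Stationarity requires all roots to lie outside the unit circle, i.e. |z| > 1 for every root.
Set 1 + (-1.107) z + (0.937) z^2 = 0, i.e. a z^2 + b z + c = 0 with a = 0.937, b = -1.107, c = 1.
Discriminant D = b^2 - 4ac = (-1.107)^2 - 4*(0.937)*1 = 1.225449 - (3.748) = -2.522551.
D < 0, so the roots are the complex-conjugate pair z = (-b +/- i sqrt(-D)) / (2a) = 0.5907 +/- 0.8475i.
For a conjugate pair |z|^2 = z * conj(z) = (product of roots) = c/a = 1/(0.937) = 1.067236, so |z| = sqrt(1.067236) = 1.0331 for both roots.
Moduli of all roots: 1.0331, 1.0331.
All moduli strictly greater than 1? Yes.
Verdict: Stationary.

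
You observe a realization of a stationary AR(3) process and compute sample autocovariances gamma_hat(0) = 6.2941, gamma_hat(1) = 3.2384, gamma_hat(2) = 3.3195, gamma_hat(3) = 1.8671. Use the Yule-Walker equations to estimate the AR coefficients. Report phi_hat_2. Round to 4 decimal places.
\hat\phi_{2} = 0.3890

The Yule-Walker equations for an AR(p) process read, in matrix form,
  Gamma_p phi = r_p,   with   (Gamma_p)_{ij} = gamma(|i - j|),
                       (r_p)_i = gamma(i),   i,j = 1..p.
Substitute the sample gammas (Toeplitz matrix and right-hand side of size 3):
  Gamma_p = [[6.2941, 3.2384, 3.3195], [3.2384, 6.2941, 3.2384], [3.3195, 3.2384, 6.2941]]
  r_p     = [3.2384, 3.3195, 1.8671]
Written out (R1..R3):
  (R1) 6.2941 phi_1 + 3.2384 phi_2 + 3.3195 phi_3 = 3.2384
  (R2) 3.2384 phi_1 + 6.2941 phi_2 + 3.2384 phi_3 = 3.3195
  (R3) 3.3195 phi_1 + 3.2384 phi_2 + 6.2941 phi_3 = 1.8671
Gaussian elimination:
  R2 <- R2 - (3.2384/6.2941) R1 = R2 - (0.514514) R1:  4.627899 phi_2 + 1.530472 phi_3 = 1.653299
  R3 <- R3 - (3.3195/6.2941) R1 = R3 - (0.527399) R1:  1.530472 phi_2 + 4.5434 phi_3 = 0.159172
  R3 <- R3 - (1.530472/4.627899) R2 = R3 - (0.330706) R2:  4.037264 phi_3 = -0.387583
Back-substitution:
  phi_hat_3 = -0.387583 / 4.037264 = -0.096001
  phi_hat_2 = (1.653299 - (1.530472)(-0.096001)) / 4.627899 = 0.388994
  phi_hat_1 = (3.2384 - (3.2384)(0.388994) - (3.3195)(-0.096001)) / 6.2941 = 0.365002
So phi_hat = [0.3650, 0.3890, -0.0960].
Therefore phi_hat_2 = 0.3890.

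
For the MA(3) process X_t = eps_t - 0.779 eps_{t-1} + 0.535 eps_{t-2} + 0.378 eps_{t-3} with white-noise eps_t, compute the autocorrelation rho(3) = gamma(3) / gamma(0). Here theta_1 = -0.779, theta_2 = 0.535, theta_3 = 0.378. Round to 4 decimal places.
\rho(3) = 0.1857

For an MA(q) process with theta_0 = 1, the autocovariance is
  gamma(k) = sigma^2 * sum_{i=0..q-k} theta_i * theta_{i+k},
and rho(k) = gamma(k) / gamma(0). Sigma^2 cancels.
  numerator   = (1)*(0.378) = 0.378.
  denominator = (1)^2 + (-0.779)^2 + (0.535)^2 + (0.378)^2 = 2.03595.
  rho(3) = 0.378 / 2.03595 = 0.1857.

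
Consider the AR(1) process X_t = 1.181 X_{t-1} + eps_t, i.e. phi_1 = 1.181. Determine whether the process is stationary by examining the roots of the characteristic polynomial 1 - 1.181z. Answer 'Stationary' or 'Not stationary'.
\text{Not stationary}

The AR(p) characteristic polynomial is P(z) = 1 - 1.181z.
Stationarity requires all roots to lie outside the unit circle, i.e. |z| > 1 for every root.
This is linear in z: 1 + (-1.181) z = 0  =>  z = -1/(-1.181) = 0.84674,  |z| = 0.84674.
Moduli of all roots: 0.8467.
All moduli strictly greater than 1? No.
Verdict: Not stationary.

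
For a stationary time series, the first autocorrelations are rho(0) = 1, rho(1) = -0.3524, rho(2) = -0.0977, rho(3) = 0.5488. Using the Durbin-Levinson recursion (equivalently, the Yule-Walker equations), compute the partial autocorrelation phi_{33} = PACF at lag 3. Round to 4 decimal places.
\phi_{33} = 0.5080

The PACF at lag k is phi_{kk}, the last component of the solution
to the Yule-Walker system G_k phi = r_k where
  (G_k)_{ij} = rho(|i - j|), (r_k)_i = rho(i), i,j = 1..k.
Equivalently, Durbin-Levinson gives phi_{kk} iteratively:
  phi_{11} = rho(1)
  phi_{kk} = [rho(k) - sum_{j=1..k-1} phi_{k-1,j} rho(k-j)]
            / [1 - sum_{j=1..k-1} phi_{k-1,j} rho(j)],
  phi_{k,j} = phi_{k-1,j} - phi_{kk} phi_{k-1,k-j},  j = 1..k-1.
Step k = 1:
  phi_11 = rho(1) = -0.3524.
Step k = 2:
  phi_22 = [rho(2) - phi_11 rho(1)] / [1 - phi_11 rho(1)] = [-0.0977 - (-0.3524)(-0.3524)] / [1 - (-0.3524)(-0.3524)]
         = -0.22188576 / 0.87581424 = -0.253348.
  Update: phi_21 = phi_11 - phi_22 phi_11 = -0.3524 - (-0.253348)(-0.3524) = -0.44168.
Step k = 3:
  phi_33 = [rho(3) - phi_21 rho(2) - phi_22 rho(1)] / [1 - phi_21 rho(1) - phi_22 rho(2)]
    numerator   = 0.5488 - (-0.44168)(-0.0977) - (-0.253348)(-0.3524) = 0.41636806
    denominator = 1 - (-0.44168)(-0.3524) - (-0.253348)(-0.0977) = 0.81959993
  phi_33 = 0.41636806 / 0.81959993 = 0.508.
Therefore phi_{33} = 0.5080.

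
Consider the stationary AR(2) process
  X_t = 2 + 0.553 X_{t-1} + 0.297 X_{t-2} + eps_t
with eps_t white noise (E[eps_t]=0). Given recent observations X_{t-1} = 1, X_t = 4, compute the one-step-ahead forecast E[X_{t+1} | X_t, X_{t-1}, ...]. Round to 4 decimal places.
E[X_{t+1} \mid \mathcal F_t] = 4.5090

For an AR(p) model X_t = c + sum_i phi_i X_{t-i} + eps_t, the
one-step-ahead conditional mean is
  E[X_{t+1} | X_t, ...] = c + sum_i phi_i X_{t+1-i}.
Substitute known values:
  E[X_{t+1} | ...] = 2 + (0.553) * (4) + (0.297) * (1)
                   = 4.5090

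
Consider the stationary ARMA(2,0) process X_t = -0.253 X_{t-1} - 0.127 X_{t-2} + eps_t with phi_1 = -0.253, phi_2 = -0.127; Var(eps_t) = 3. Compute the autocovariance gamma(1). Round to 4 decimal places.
\gamma(1) = -0.7208

Multiply the model equation by X_{t-k} and take expectations. With theta_0 = psi_0 = 1 and psi_j the MA(infinity) weights, this gives
  gamma(k) - sum_i phi_i gamma(k-i) = c_k,
  c_k = sigma^2 * sum_{j=k..q} theta_j psi_{j-k}   (c_k = 0 for k > q),
using gamma(-m) = gamma(m).
Pure AR (q = 0): c_0 = sigma^2 = 3, c_k = 0 for k >= 1.
Equations for k = 0, 1, 2 (AR order 2, c_2 = 0):
  (E0) gamma(0) = phi_1 gamma(1) + phi_2 gamma(2) + c_0
  (E1) gamma(1) = phi_1 gamma(0) + phi_2 gamma(1) + c_1
  (E2) gamma(2) = phi_1 gamma(1) + phi_2 gamma(0)
From (E1): gamma(1) = A gamma(0) + B with
  A = phi_1 / (1 - phi_2) = -0.253 / 1.127 = -0.22449,   B = c_1 / (1 - phi_2) = 0 / 1.127 = 0.
Insert (E2) into (E0): gamma(0) (1 - phi_2^2) = phi_1 (1 + phi_2) gamma(1) + c_0.
  phi_1 (1 + phi_2) = (-0.253)(0.873) = -0.220869,   1 - phi_2^2 = 0.983871.
Replace gamma(1) by A gamma(0) + B and collect gamma(0):
  gamma(0) [0.983871 - (-0.220869)(-0.22449)] = c_0 = 3
  gamma(0) * 0.934288 = 3
  gamma(0) = 3 / 0.934288 = 3.211001.
  gamma(1) = A gamma(0) = (-0.22449)(3.211001) = -0.720837.
Therefore gamma(1) = -0.7208 (to 4 decimal places).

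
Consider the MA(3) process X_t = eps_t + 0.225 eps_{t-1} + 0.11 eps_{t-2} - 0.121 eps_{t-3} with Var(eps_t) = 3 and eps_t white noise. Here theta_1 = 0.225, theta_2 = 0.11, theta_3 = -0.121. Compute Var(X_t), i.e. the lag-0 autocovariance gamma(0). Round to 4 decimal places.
\gamma(0) = 3.2321

For an MA(q) process X_t = eps_t + sum_i theta_i eps_{t-i} with
Var(eps_t) = sigma^2, the variance is
  gamma(0) = sigma^2 * (1 + sum_i theta_i^2).
  sum_i theta_i^2 = (0.225)^2 + (0.11)^2 + (-0.121)^2 = 0.050625 + 0.0121 + 0.014641 = 0.077366.
  gamma(0) = 3 * (1 + 0.077366) = 3 * 1.077366 = 3.232098, which rounds to 3.2321.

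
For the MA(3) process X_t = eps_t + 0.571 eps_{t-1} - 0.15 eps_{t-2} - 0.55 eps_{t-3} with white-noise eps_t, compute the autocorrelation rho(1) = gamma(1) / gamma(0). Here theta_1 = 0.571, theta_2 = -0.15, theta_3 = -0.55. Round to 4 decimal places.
\rho(1) = 0.3439

For an MA(q) process with theta_0 = 1, the autocovariance is
  gamma(k) = sigma^2 * sum_{i=0..q-k} theta_i * theta_{i+k},
and rho(k) = gamma(k) / gamma(0). Sigma^2 cancels.
  numerator   = (1)*(0.571) + (0.571)*(-0.15) + (-0.15)*(-0.55) = 0.56785.
  denominator = (1)^2 + (0.571)^2 + (-0.15)^2 + (-0.55)^2 = 1.651041.
  rho(1) = 0.56785 / 1.651041 = 0.3439.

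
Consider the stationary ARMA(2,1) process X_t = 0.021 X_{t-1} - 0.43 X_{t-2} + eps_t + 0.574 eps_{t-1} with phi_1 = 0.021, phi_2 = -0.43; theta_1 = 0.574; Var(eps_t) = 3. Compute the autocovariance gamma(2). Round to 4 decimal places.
\gamma(2) = -2.1044

Multiply the model equation by X_{t-k} and take expectations. With theta_0 = psi_0 = 1 and psi_j the MA(infinity) weights, this gives
  gamma(k) - sum_i phi_i gamma(k-i) = c_k,
  c_k = sigma^2 * sum_{j=k..q} theta_j psi_{j-k}   (c_k = 0 for k > q),
using gamma(-m) = gamma(m).
psi-weights needed (psi_j = theta_j + sum_i phi_i psi_{j-i}):
  psi_1 = theta_1 + phi_1 = 0.574 + (0.021) = 0.595
Right-hand sides:
  c_0 = sigma^2 (1 + theta_1 psi_1) = 3 * (1 + (0.574)(0.595)) = 3 * 1.34153 = 4.02459
  c_1 = sigma^2 theta_1 = 3 * (0.574) = 1.722
  c_2 = 0
Equations for k = 0, 1, 2 (AR order 2, c_2 = 0):
  (E0) gamma(0) = phi_1 gamma(1) + phi_2 gamma(2) + c_0
  (E1) gamma(1) = phi_1 gamma(0) + phi_2 gamma(1) + c_1
  (E2) gamma(2) = phi_1 gamma(1) + phi_2 gamma(0)
From (E1): gamma(1) = A gamma(0) + B with
  A = phi_1 / (1 - phi_2) = 0.021 / 1.43 = 0.014685,   B = c_1 / (1 - phi_2) = 1.722 / 1.43 = 1.204196.
Insert (E2) into (E0): gamma(0) (1 - phi_2^2) = phi_1 (1 + phi_2) gamma(1) + c_0.
  phi_1 (1 + phi_2) = (0.021)(0.57) = 0.01197,   1 - phi_2^2 = 0.8151.
Replace gamma(1) by A gamma(0) + B and collect gamma(0):
  gamma(0) [0.8151 - (0.01197)(0.014685)] = (0.01197)(1.204196) + 4.02459
  gamma(0) * 0.814924 = 4.039004
  gamma(0) = 4.039004 / 0.814924 = 4.956294.
  gamma(1) = A gamma(0) + B = (0.014685)(4.956294) + (1.204196) = 1.276981.
  gamma(2) = phi_1 gamma(1) + phi_2 gamma(0) = (0.021)(1.276981) + (-0.43)(4.956294) = -2.10439.
Therefore gamma(2) = -2.1044 (to 4 decimal places).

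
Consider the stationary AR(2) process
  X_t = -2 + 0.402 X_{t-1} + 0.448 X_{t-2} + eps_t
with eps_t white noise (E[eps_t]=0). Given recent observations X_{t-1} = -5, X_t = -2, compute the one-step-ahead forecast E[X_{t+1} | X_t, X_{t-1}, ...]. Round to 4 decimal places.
E[X_{t+1} \mid \mathcal F_t] = -5.0440

For an AR(p) model X_t = c + sum_i phi_i X_{t-i} + eps_t, the
one-step-ahead conditional mean is
  E[X_{t+1} | X_t, ...] = c + sum_i phi_i X_{t+1-i}.
Substitute known values:
  E[X_{t+1} | ...] = -2 + (0.402) * (-2) + (0.448) * (-5)
                   = -5.0440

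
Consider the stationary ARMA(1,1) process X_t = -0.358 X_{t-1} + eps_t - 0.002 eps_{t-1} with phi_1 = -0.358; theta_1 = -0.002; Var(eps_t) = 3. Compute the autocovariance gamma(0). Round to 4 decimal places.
\gamma(0) = 3.4460

Multiply the model equation by X_{t-k} and take expectations. With theta_0 = psi_0 = 1 and psi_j the MA(infinity) weights, this gives
  gamma(k) - sum_i phi_i gamma(k-i) = c_k,
  c_k = sigma^2 * sum_{j=k..q} theta_j psi_{j-k}   (c_k = 0 for k > q),
using gamma(-m) = gamma(m).
psi-weights needed (psi_j = theta_j + sum_i phi_i psi_{j-i}):
  psi_1 = theta_1 + phi_1 = -0.002 + (-0.358) = -0.36
Right-hand sides:
  c_0 = sigma^2 (1 + theta_1 psi_1) = 3 * (1 + (-0.002)(-0.36)) = 3 * 1.00072 = 3.00216
  c_1 = sigma^2 theta_1 = 3 * (-0.002) = -0.006
  c_2 = 0
Equations for k = 0 and k = 1 (AR order 1):
  gamma(0) = phi_1 gamma(1) + c_0
  gamma(1) = phi_1 gamma(0) + c_1
Substituting the second into the first: gamma(0) (1 - phi_1^2) = c_0 + phi_1 c_1, so
  gamma(0) = (c_0 + phi_1 c_1) / (1 - phi_1^2) = (3.00216 + (-0.358)(-0.006)) / (1 - (-0.358)^2) = 3.004308 / 0.871836 = 3.445955.
Therefore gamma(0) = 3.4460 (to 4 decimal places).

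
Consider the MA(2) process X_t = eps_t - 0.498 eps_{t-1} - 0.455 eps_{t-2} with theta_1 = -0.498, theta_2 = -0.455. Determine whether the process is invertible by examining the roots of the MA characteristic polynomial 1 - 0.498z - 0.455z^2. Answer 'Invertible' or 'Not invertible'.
\text{Invertible}

The MA(q) characteristic polynomial is P(z) = 1 - 0.498z - 0.455z^2.
Invertibility requires all roots to lie outside the unit circle, i.e. |z| > 1 for every root.
Set 1 + (-0.498) z + (-0.455) z^2 = 0, i.e. a z^2 + b z + c = 0 with a = -0.455, b = -0.498, c = 1.
Discriminant D = b^2 - 4ac = (-0.498)^2 - 4*(-0.455)*1 = 0.248004 - (-1.82) = 2.068004.
D >= 0, so the roots are real: z = (-b +/- sqrt(D)) / (2a) = (0.498 +/- 1.438056) / (-0.91).
  z_1 = (0.498 + 1.438056) / (-0.91) = -2.1275,   |z_1| = 2.1275.
  z_2 = (0.498 - 1.438056) / (-0.91) = 1.033,   |z_2| = 1.033.
Moduli of all roots: 2.1275, 1.0330.
All moduli strictly greater than 1? Yes.
Verdict: Invertible.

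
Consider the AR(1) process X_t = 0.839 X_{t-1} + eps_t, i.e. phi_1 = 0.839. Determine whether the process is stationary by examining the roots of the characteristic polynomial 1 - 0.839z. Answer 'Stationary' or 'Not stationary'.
\text{Stationary}

The AR(p) characteristic polynomial is P(z) = 1 - 0.839z.
Stationarity requires all roots to lie outside the unit circle, i.e. |z| > 1 for every root.
This is linear in z: 1 + (-0.839) z = 0  =>  z = -1/(-0.839) = 1.191895,  |z| = 1.191895.
Moduli of all roots: 1.1919.
All moduli strictly greater than 1? Yes.
Verdict: Stationary.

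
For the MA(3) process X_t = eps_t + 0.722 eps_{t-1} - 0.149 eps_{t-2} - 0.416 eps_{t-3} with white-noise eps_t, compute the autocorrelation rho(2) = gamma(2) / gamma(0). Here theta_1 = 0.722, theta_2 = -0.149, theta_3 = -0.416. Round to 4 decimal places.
\rho(2) = -0.2618

For an MA(q) process with theta_0 = 1, the autocovariance is
  gamma(k) = sigma^2 * sum_{i=0..q-k} theta_i * theta_{i+k},
and rho(k) = gamma(k) / gamma(0). Sigma^2 cancels.
  numerator   = (1)*(-0.149) + (0.722)*(-0.416) = -0.449352.
  denominator = (1)^2 + (0.722)^2 + (-0.149)^2 + (-0.416)^2 = 1.716541.
  rho(2) = -0.449352 / 1.716541 = -0.2618.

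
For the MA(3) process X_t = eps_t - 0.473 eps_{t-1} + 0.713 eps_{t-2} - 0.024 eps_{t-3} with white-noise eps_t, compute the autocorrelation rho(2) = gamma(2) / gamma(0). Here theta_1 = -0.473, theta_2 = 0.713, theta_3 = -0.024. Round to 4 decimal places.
\rho(2) = 0.4181

For an MA(q) process with theta_0 = 1, the autocovariance is
  gamma(k) = sigma^2 * sum_{i=0..q-k} theta_i * theta_{i+k},
and rho(k) = gamma(k) / gamma(0). Sigma^2 cancels.
  numerator   = (1)*(0.713) + (-0.473)*(-0.024) = 0.724352.
  denominator = (1)^2 + (-0.473)^2 + (0.713)^2 + (-0.024)^2 = 1.732674.
  rho(2) = 0.724352 / 1.732674 = 0.4181.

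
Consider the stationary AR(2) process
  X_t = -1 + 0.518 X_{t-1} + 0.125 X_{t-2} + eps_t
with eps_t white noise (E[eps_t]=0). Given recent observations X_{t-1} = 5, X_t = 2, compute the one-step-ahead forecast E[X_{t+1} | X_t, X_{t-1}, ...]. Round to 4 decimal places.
E[X_{t+1} \mid \mathcal F_t] = 0.6610

For an AR(p) model X_t = c + sum_i phi_i X_{t-i} + eps_t, the
one-step-ahead conditional mean is
  E[X_{t+1} | X_t, ...] = c + sum_i phi_i X_{t+1-i}.
Substitute known values:
  E[X_{t+1} | ...] = -1 + (0.518) * (2) + (0.125) * (5)
                   = 0.6610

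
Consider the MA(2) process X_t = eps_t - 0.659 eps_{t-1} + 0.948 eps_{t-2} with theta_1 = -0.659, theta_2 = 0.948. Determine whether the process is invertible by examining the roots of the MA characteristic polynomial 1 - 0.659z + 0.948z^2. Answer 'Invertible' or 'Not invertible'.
\text{Invertible}

The MA(q) characteristic polynomial is P(z) = 1 - 0.659z + 0.948z^2.
Invertibility requires all roots to lie outside the unit circle, i.e. |z| > 1 for every root.
Set 1 + (-0.659) z + (0.948) z^2 = 0, i.e. a z^2 + b z + c = 0 with a = 0.948, b = -0.659, c = 1.
Discriminant D = b^2 - 4ac = (-0.659)^2 - 4*(0.948)*1 = 0.434281 - (3.792) = -3.357719.
D < 0, so the roots are the complex-conjugate pair z = (-b +/- i sqrt(-D)) / (2a) = 0.3476 +/- 0.9665i.
For a conjugate pair |z|^2 = z * conj(z) = (product of roots) = c/a = 1/(0.948) = 1.054852, so |z| = sqrt(1.054852) = 1.0271 for both roots.
Moduli of all roots: 1.0271, 1.0271.
All moduli strictly greater than 1? Yes.
Verdict: Invertible.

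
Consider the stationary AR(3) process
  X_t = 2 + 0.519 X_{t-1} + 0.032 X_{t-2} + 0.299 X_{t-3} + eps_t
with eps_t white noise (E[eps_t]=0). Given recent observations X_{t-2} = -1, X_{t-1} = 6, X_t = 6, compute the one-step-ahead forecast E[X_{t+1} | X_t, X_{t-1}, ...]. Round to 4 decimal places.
E[X_{t+1} \mid \mathcal F_t] = 5.0070

For an AR(p) model X_t = c + sum_i phi_i X_{t-i} + eps_t, the
one-step-ahead conditional mean is
  E[X_{t+1} | X_t, ...] = c + sum_i phi_i X_{t+1-i}.
Substitute known values:
  E[X_{t+1} | ...] = 2 + (0.519) * (6) + (0.032) * (6) + (0.299) * (-1)
                   = 5.0070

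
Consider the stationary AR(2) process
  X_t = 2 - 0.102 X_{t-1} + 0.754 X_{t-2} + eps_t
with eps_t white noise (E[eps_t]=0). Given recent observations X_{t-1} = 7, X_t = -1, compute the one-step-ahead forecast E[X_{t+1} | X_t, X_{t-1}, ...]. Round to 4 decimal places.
E[X_{t+1} \mid \mathcal F_t] = 7.3800

For an AR(p) model X_t = c + sum_i phi_i X_{t-i} + eps_t, the
one-step-ahead conditional mean is
  E[X_{t+1} | X_t, ...] = c + sum_i phi_i X_{t+1-i}.
Substitute known values:
  E[X_{t+1} | ...] = 2 + (-0.102) * (-1) + (0.754) * (7)
                   = 7.3800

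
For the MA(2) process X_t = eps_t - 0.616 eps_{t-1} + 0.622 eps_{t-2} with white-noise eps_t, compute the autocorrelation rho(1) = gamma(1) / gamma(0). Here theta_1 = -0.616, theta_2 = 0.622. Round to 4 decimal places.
\rho(1) = -0.5657

For an MA(q) process with theta_0 = 1, the autocovariance is
  gamma(k) = sigma^2 * sum_{i=0..q-k} theta_i * theta_{i+k},
and rho(k) = gamma(k) / gamma(0). Sigma^2 cancels.
  numerator   = (1)*(-0.616) + (-0.616)*(0.622) = -0.999152.
  denominator = (1)^2 + (-0.616)^2 + (0.622)^2 = 1.76634.
  rho(1) = -0.999152 / 1.76634 = -0.5657.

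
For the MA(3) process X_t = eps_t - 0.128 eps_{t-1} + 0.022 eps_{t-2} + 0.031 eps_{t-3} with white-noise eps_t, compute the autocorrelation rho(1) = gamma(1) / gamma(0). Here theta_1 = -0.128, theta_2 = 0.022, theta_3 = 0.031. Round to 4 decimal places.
\rho(1) = -0.1279

For an MA(q) process with theta_0 = 1, the autocovariance is
  gamma(k) = sigma^2 * sum_{i=0..q-k} theta_i * theta_{i+k},
and rho(k) = gamma(k) / gamma(0). Sigma^2 cancels.
  numerator   = (1)*(-0.128) + (-0.128)*(0.022) + (0.022)*(0.031) = -0.130134.
  denominator = (1)^2 + (-0.128)^2 + (0.022)^2 + (0.031)^2 = 1.017829.
  rho(1) = -0.130134 / 1.017829 = -0.1279.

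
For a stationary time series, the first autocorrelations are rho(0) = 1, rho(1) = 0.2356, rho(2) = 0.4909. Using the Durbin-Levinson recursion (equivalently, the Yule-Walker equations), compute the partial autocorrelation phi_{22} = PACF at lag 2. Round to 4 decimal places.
\phi_{22} = 0.4610

The PACF at lag k is phi_{kk}, the last component of the solution
to the Yule-Walker system G_k phi = r_k where
  (G_k)_{ij} = rho(|i - j|), (r_k)_i = rho(i), i,j = 1..k.
Equivalently, Durbin-Levinson gives phi_{kk} iteratively:
  phi_{11} = rho(1)
  phi_{kk} = [rho(k) - sum_{j=1..k-1} phi_{k-1,j} rho(k-j)]
            / [1 - sum_{j=1..k-1} phi_{k-1,j} rho(j)],
  phi_{k,j} = phi_{k-1,j} - phi_{kk} phi_{k-1,k-j},  j = 1..k-1.
Step k = 1:
  phi_11 = rho(1) = 0.2356.
Step k = 2:
  phi_22 = [rho(2) - phi_11 rho(1)] / [1 - phi_11 rho(1)] = [0.4909 - (0.2356)(0.2356)] / [1 - (0.2356)(0.2356)]
         = 0.43539264 / 0.94449264 = 0.461.
Therefore phi_{22} = 0.4610.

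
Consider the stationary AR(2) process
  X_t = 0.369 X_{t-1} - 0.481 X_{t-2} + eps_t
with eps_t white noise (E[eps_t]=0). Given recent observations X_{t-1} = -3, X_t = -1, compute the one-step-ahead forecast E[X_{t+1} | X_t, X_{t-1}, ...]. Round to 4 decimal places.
E[X_{t+1} \mid \mathcal F_t] = 1.0740

For an AR(p) model X_t = c + sum_i phi_i X_{t-i} + eps_t, the
one-step-ahead conditional mean is
  E[X_{t+1} | X_t, ...] = c + sum_i phi_i X_{t+1-i}.
Substitute known values:
  E[X_{t+1} | ...] = (0.369) * (-1) + (-0.481) * (-3)
                   = 1.0740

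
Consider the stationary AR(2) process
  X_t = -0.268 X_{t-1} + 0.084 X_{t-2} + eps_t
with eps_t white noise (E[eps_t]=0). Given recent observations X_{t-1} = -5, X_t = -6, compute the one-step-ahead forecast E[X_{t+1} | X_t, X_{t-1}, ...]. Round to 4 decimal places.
E[X_{t+1} \mid \mathcal F_t] = 1.1880

For an AR(p) model X_t = c + sum_i phi_i X_{t-i} + eps_t, the
one-step-ahead conditional mean is
  E[X_{t+1} | X_t, ...] = c + sum_i phi_i X_{t+1-i}.
Substitute known values:
  E[X_{t+1} | ...] = (-0.268) * (-6) + (0.084) * (-5)
                   = 1.1880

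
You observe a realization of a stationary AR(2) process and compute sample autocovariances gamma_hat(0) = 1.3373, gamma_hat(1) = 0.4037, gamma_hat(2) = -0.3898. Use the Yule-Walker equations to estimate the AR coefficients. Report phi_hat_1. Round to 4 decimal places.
\hat\phi_{1} = 0.4290

The Yule-Walker equations for an AR(p) process read, in matrix form,
  Gamma_p phi = r_p,   with   (Gamma_p)_{ij} = gamma(|i - j|),
                       (r_p)_i = gamma(i),   i,j = 1..p.
Substitute the sample gammas (Toeplitz matrix and right-hand side of size 2):
  Gamma_p = [[1.3373, 0.4037], [0.4037, 1.3373]]
  r_p     = [0.4037, -0.3898]
Written out:
  1.3373 phi_1 + 0.4037 phi_2 = 0.4037
  0.4037 phi_1 + 1.3373 phi_2 = -0.3898
Solve by Cramer's rule:
  det = gamma(0)^2 - gamma(1)^2 = (1.3373)^2 - (0.4037)^2 = 1.78837129 - 0.16297369 = 1.6253976
  phi_hat_1 = [gamma(1) gamma(0) - gamma(1) gamma(2)] / det = [(0.4037)(1.3373) - (0.4037)(-0.3898)] / 1.6253976 = 0.69723027 / 1.6253976 = 0.429
  phi_hat_2 = [gamma(0) gamma(2) - gamma(1)^2] / det = [(1.3373)(-0.3898) - (0.4037)^2] / 1.6253976 = -0.68425323 / 1.6253976 = -0.421
So phi_hat = [0.4290, -0.4210].
Therefore phi_hat_1 = 0.4290.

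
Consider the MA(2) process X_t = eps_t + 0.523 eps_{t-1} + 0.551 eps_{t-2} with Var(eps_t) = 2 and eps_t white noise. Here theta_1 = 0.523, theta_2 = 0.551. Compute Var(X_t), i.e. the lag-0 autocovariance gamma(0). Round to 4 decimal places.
\gamma(0) = 3.1543

For an MA(q) process X_t = eps_t + sum_i theta_i eps_{t-i} with
Var(eps_t) = sigma^2, the variance is
  gamma(0) = sigma^2 * (1 + sum_i theta_i^2).
  sum_i theta_i^2 = (0.523)^2 + (0.551)^2 = 0.273529 + 0.303601 = 0.57713.
  gamma(0) = 2 * (1 + 0.57713) = 2 * 1.57713 = 3.15426, which rounds to 3.1543.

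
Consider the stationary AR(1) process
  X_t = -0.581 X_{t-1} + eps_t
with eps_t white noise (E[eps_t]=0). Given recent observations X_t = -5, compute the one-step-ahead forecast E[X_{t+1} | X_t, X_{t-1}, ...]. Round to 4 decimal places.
E[X_{t+1} \mid \mathcal F_t] = 2.9050

For an AR(p) model X_t = c + sum_i phi_i X_{t-i} + eps_t, the
one-step-ahead conditional mean is
  E[X_{t+1} | X_t, ...] = c + sum_i phi_i X_{t+1-i}.
Substitute known values:
  E[X_{t+1} | ...] = (-0.581) * (-5)
                   = 2.9050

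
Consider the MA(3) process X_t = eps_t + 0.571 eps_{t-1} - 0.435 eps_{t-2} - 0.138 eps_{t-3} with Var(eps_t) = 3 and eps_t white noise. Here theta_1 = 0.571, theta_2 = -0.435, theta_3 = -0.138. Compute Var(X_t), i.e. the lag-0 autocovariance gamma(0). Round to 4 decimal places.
\gamma(0) = 4.6029

For an MA(q) process X_t = eps_t + sum_i theta_i eps_{t-i} with
Var(eps_t) = sigma^2, the variance is
  gamma(0) = sigma^2 * (1 + sum_i theta_i^2).
  sum_i theta_i^2 = (0.571)^2 + (-0.435)^2 + (-0.138)^2 = 0.326041 + 0.189225 + 0.019044 = 0.53431.
  gamma(0) = 3 * (1 + 0.53431) = 3 * 1.53431 = 4.60293, which rounds to 4.6029.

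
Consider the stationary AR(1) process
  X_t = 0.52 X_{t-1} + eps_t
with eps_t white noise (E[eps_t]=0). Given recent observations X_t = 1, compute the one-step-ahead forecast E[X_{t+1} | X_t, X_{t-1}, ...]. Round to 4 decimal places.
E[X_{t+1} \mid \mathcal F_t] = 0.5200

For an AR(p) model X_t = c + sum_i phi_i X_{t-i} + eps_t, the
one-step-ahead conditional mean is
  E[X_{t+1} | X_t, ...] = c + sum_i phi_i X_{t+1-i}.
Substitute known values:
  E[X_{t+1} | ...] = (0.52) * (1)
                   = 0.5200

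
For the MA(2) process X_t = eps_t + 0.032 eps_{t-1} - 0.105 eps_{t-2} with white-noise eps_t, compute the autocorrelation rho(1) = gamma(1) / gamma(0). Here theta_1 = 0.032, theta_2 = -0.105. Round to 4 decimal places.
\rho(1) = 0.0283

For an MA(q) process with theta_0 = 1, the autocovariance is
  gamma(k) = sigma^2 * sum_{i=0..q-k} theta_i * theta_{i+k},
and rho(k) = gamma(k) / gamma(0). Sigma^2 cancels.
  numerator   = (1)*(0.032) + (0.032)*(-0.105) = 0.02864.
  denominator = (1)^2 + (0.032)^2 + (-0.105)^2 = 1.012049.
  rho(1) = 0.02864 / 1.012049 = 0.0283.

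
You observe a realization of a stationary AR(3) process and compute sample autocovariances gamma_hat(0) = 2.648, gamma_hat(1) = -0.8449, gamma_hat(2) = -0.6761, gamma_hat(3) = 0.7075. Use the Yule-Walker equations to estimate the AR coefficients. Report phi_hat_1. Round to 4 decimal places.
\hat\phi_{1} = -0.4320

The Yule-Walker equations for an AR(p) process read, in matrix form,
  Gamma_p phi = r_p,   with   (Gamma_p)_{ij} = gamma(|i - j|),
                       (r_p)_i = gamma(i),   i,j = 1..p.
Substitute the sample gammas (Toeplitz matrix and right-hand side of size 3):
  Gamma_p = [[2.648, -0.8449, -0.6761], [-0.8449, 2.648, -0.8449], [-0.6761, -0.8449, 2.648]]
  r_p     = [-0.8449, -0.6761, 0.7075]
Written out (R1..R3):
  (R1) 2.648 phi_1 - 0.8449 phi_2 - 0.6761 phi_3 = -0.8449
  (R2) -0.8449 phi_1 + 2.648 phi_2 - 0.8449 phi_3 = -0.6761
  (R3) -0.6761 phi_1 - 0.8449 phi_2 + 2.648 phi_3 = 0.7075
Gaussian elimination:
  R2 <- R2 - (-0.8449/2.648) R1 = R2 - (-0.319071) R1:  2.378417 phi_2 - 1.060624 phi_3 = -0.945683
  R3 <- R3 - (-0.6761/2.648) R1 = R3 - (-0.255325) R1:  -1.060624 phi_2 + 2.475375 phi_3 = 0.491776
  R3 <- R3 - (-1.060624/2.378417) R2 = R3 - (-0.445937) R2:  2.002404 phi_3 = 0.070061
Back-substitution:
  phi_hat_3 = 0.070061 / 2.002404 = 0.034989
  phi_hat_2 = (-0.945683 - (-1.060624)(0.034989)) / 2.378417 = -0.382008
  phi_hat_1 = (-0.8449 - (-0.8449)(-0.382008) - (-0.6761)(0.034989)) / 2.648 = -0.432025
So phi_hat = [-0.4320, -0.3820, 0.0350].
Therefore phi_hat_1 = -0.4320.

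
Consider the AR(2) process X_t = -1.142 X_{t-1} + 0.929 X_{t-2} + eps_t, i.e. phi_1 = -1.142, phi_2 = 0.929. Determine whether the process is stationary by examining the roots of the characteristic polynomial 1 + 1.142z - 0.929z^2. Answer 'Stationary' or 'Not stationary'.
\text{Not stationary}

The AR(p) characteristic polynomial is P(z) = 1 + 1.142z - 0.929z^2.
Stationarity requires all roots to lie outside the unit circle, i.e. |z| > 1 for every root.
Set 1 + (1.142) z + (-0.929) z^2 = 0, i.e. a z^2 + b z + c = 0 with a = -0.929, b = 1.142, c = 1.
Discriminant D = b^2 - 4ac = (1.142)^2 - 4*(-0.929)*1 = 1.304164 - (-3.716) = 5.020164.
D >= 0, so the roots are real: z = (-b +/- sqrt(D)) / (2a) = (-1.142 +/- 2.240572) / (-1.858).
  z_1 = (-1.142 + 2.240572) / (-1.858) = -0.5913,   |z_1| = 0.5913.
  z_2 = (-1.142 - 2.240572) / (-1.858) = 1.8205,   |z_2| = 1.8205.
Moduli of all roots: 0.5913, 1.8205.
All moduli strictly greater than 1? No.
Verdict: Not stationary.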